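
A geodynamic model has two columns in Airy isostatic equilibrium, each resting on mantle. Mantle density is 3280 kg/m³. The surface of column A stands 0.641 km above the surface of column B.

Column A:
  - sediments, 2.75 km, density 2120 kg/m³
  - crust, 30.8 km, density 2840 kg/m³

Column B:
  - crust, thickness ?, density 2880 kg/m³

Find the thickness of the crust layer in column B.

36.6 km

Take the compensation level at the base of the deeper column (depth z_c below the surface of column A) and equate Σ ρ_i t_i down to z_c; mantle fills any gap and the z_c terms cancel.
Column A: 2.75×2120 + 30.8×2840 + (z_c − 33.55)×3280
Column B: 0.641×0 + x×2880 + (z_c − 0.641 − 0 − x)×3280
The z_c×3280 term appears on both sides and cancels. Collect the known terms of each column as K = Σ(ρt)_known − 3280 × (depth of known layers): K_A = 93302 − 3280×33.55 = −16742; K_B = 0 − 3280×(0.641 + 0) = −2102.48.
Balance: K_A = K_B − x×(3280 − 2880), so x = (K_B − K_A)/(3280 − 2880) = 14639.5/400 = 36.6 km.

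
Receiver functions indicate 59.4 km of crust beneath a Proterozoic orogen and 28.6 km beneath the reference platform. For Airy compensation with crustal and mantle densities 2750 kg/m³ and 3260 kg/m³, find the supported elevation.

Excess crust Δ = 59.4 km − 28.6 km = 30.8 km, split between elevation h and root r with h + r = Δ.
Airy balance ρ_c h = (ρ_m − ρ_c) r gives r = h ρ_c/(ρ_m − ρ_c), so h (1 + ρ_c/(ρ_m − ρ_c)) = Δ, i.e. h = Δ (ρ_m − ρ_c)/ρ_m.
h = 30.8 km × 510/3260 = 4.82 km.

4.82 km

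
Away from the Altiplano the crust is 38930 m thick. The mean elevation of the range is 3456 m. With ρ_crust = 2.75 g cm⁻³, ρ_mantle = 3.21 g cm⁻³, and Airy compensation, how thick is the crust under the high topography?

Root depth r = h ρ_c / (ρ_m − ρ_c) = 3456 m × 2.75 / 0.46 = 20660 m.
Total thickness = T + h + r = 38930 m + 3456 m + 20660 m = 63000 m.

63000 m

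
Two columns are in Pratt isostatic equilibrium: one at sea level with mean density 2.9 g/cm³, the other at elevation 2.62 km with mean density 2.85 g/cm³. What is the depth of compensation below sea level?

ρ_ref D = ρ (D + h) → D (ρ_ref − ρ) = ρ h.
D = ρ h/(ρ_ref − ρ) = 2.85 × 2.62 km/(2.9 − 2.85) = 149 km.

149 km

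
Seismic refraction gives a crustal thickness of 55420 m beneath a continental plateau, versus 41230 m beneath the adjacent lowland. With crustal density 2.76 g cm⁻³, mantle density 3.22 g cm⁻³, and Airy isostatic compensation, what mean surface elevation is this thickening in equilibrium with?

2030 m

Excess crust Δ = 55420 m − 41230 m = 14190 m, split between elevation h and root r with h + r = Δ.
Airy balance ρ_c h = (ρ_m − ρ_c) r gives r = h ρ_c/(ρ_m − ρ_c), so h (1 + ρ_c/(ρ_m − ρ_c)) = Δ, i.e. h = Δ (ρ_m − ρ_c)/ρ_m.
h = 14190 m × 0.46/3.22 = 2030 m.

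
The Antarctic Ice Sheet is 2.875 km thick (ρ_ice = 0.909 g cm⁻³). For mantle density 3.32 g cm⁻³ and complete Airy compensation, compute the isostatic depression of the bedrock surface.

0.787 km

Balancing pressure at the compensation depth: the ice load ρ_ice t is balanced by mantle displaced below, ρ_m s.
s = t ρ_ice / ρ_m = 2.875 km × 0.909/3.32 = 0.787 km.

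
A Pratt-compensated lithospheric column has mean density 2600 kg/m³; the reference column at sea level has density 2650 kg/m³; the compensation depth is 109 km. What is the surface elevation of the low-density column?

ρ_ref D = ρ (D + h) → h = D (ρ_ref − ρ)/ρ.
h = 109 km × (2650 − 2600)/2600 = 2.1 km.

2.1 km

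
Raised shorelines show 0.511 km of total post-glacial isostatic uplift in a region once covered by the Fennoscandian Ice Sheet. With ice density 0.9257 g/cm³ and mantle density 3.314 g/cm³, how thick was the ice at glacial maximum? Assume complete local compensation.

u = t ρ_ice/ρ_m → t = u ρ_m/ρ_ice = 0.511 km × 3.314/0.9257 = 1.83 km.

1.83 km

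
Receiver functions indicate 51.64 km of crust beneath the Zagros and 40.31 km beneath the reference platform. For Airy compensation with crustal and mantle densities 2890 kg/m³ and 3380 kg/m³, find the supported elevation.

1.64 km

Excess crust Δ = 51.64 km − 40.31 km = 11.33 km, split between elevation h and root r with h + r = Δ.
Airy balance ρ_c h = (ρ_m − ρ_c) r gives r = h ρ_c/(ρ_m − ρ_c), so h (1 + ρ_c/(ρ_m − ρ_c)) = Δ, i.e. h = Δ (ρ_m − ρ_c)/ρ_m.
h = 11.33 km × 490/3380 = 1.64 km.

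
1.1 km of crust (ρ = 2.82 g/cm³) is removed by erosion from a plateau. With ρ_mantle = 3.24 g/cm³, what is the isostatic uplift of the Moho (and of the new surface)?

Unloading: uplift u = e ρ_c/ρ_m = 1.1 km × 2.82/3.24 = 0.957 km.

0.957 km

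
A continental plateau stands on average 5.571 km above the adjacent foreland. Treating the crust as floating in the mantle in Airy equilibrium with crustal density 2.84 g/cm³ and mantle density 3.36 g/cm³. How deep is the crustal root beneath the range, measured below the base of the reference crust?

Balancing pressure at the compensation depth: the weight of the topography is balanced by the buoyancy of the root, ρ_c h = (ρ_m − ρ_c) r.
r = h · ρ_c / (ρ_m − ρ_c) = 5.571 km × 2.84 / (3.36 − 2.84) = 30.4 km.

30.4 km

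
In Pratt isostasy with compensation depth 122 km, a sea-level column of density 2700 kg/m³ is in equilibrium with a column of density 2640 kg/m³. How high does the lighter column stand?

2.77 km

ρ_ref D = ρ (D + h) → h = D (ρ_ref − ρ)/ρ.
h = 122 km × (2700 − 2640)/2640 = 2.77 km.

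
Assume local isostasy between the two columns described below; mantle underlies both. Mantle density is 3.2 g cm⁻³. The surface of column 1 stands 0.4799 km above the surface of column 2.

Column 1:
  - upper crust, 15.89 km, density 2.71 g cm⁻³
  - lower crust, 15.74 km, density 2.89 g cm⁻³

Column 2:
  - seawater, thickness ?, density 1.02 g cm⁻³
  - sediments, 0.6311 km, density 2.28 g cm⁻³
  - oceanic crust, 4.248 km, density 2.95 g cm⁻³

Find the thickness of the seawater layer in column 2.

4.35 km

Take the compensation level at the base of the deeper column (depth z_c below the surface of column 1) and equate Σ ρ_i t_i down to z_c; mantle fills any gap and the z_c terms cancel.
Column 1: 15.89×2.71 + 15.74×2.89 + (z_c − 31.63)×3.2
Column 2: 0.4799×0 + x×1.02 + 0.6311×2.28 + 4.248×2.95 + (z_c − 0.4799 − 4.8791 − x)×3.2
The z_c×3.2 term appears on both sides and cancels. Collect the known terms of each column as K = Σ(ρt)_known − 3.2 × (depth of known layers): K_1 = 88.5505 − 3.2×31.63 = −12.6655; K_2 = 13.970508 − 3.2×(0.4799 + 4.8791) = −3.178292.
Balance: K_1 = K_2 − x×(3.2 − 1.02), so x = (K_2 − K_1)/(3.2 − 1.02) = 9.48721/2.18 = 4.35 km.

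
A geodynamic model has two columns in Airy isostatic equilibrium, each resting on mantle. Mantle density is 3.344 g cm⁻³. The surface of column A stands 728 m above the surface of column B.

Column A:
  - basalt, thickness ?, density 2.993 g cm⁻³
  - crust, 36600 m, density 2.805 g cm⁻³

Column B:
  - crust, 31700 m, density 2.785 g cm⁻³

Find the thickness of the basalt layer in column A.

1220 m

Take the compensation level at the base of the deeper column (depth z_c below the surface of column A) and equate Σ ρ_i t_i down to z_c; mantle fills any gap and the z_c terms cancel.
Column A: x×2.993 + 36600×2.805 + (z_c − 36600 − x)×3.344
Column B: 728×0 + 31700×2.785 + (z_c − 728 − 31700)×3.344
The z_c×3.344 term appears on both sides and cancels. Collect the known terms of each column as K = Σ(ρt)_known − 3.344 × (depth of known layers): K_A = 102663 − 3.344×36600 = −19727.4; K_B = 88284.5 − 3.344×(728 + 31700) = −20154.732.
Balance: K_A − x×(3.344 − 2.993) = K_B, so x = (K_A − K_B)/(3.344 − 2.993) = 427.332/0.351 = 1220 m.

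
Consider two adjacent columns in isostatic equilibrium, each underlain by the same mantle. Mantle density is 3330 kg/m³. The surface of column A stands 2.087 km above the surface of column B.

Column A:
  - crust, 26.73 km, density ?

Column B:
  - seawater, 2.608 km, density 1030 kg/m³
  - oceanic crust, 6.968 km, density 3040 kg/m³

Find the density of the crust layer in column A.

2770 kg/m³

Take the compensation level at the base of the deeper column (depth z_c below the surface of column A) and equate Σ ρ_i t_i down to z_c; mantle fills any gap and the z_c terms cancel.
Column A: 26.73×ρ + (z_c − 26.73)×3330
Column B: 2.087×0 + 2.608×1030 + 6.968×3040 + (z_c − 2.087 − 9.576)×3330
The z_c×3330 term appears on both sides and cancels. Collect the known terms of each column as K = Σ(ρt)_known − 3330 × (depth of known layers): K_A = 0 − 3330×26.73 = −89010.9; K_B = 23868.96 − 3330×(2.087 + 9.576) = −14968.83.
Balance: K_A + 26.73×ρ = K_B, so ρ = (K_B − K_A)/26.73 = 74042.1/26.73 = 2770 kg/m³.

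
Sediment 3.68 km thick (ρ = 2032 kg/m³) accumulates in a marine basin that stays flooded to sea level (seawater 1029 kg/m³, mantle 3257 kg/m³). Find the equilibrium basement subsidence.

1.66 km

Submarine loading: the sediment displaces seawater, and the subsidence is in turn flooded, so s (ρ_m − ρ_w) = t (ρ_sed − ρ_w).
s = 3.68 km × (2032 − 1029) / (3257 − 1029) = 1.66 km.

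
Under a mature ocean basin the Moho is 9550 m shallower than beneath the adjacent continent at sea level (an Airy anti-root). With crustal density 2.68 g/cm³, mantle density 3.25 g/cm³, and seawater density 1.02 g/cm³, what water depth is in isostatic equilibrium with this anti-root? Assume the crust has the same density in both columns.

3280 m

Replacing a thickness d of crust by seawater at the top must be balanced by replacing crust with mantle at the base: d (ρ_c − ρ_w) = a (ρ_m − ρ_c).
d = a (ρ_m − ρ_c)/(ρ_c − ρ_w) = 9550 m × 0.57/1.66 = 3280 m.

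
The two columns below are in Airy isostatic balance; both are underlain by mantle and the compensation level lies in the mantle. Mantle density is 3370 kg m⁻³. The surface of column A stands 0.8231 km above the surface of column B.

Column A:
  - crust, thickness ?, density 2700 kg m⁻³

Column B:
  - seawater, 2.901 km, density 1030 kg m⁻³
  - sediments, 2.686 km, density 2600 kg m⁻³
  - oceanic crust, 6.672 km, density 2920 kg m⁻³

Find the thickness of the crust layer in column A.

Take the compensation level at the base of the deeper column (depth z_c below the surface of column A) and equate Σ ρ_i t_i down to z_c; mantle fills any gap and the z_c terms cancel.
Column A: x×2700 + (z_c − 0 − x)×3370
Column B: 0.8231×0 + 2.901×1030 + 2.686×2600 + 6.672×2920 + (z_c − 0.8231 − 12.259)×3370
The z_c×3370 term appears on both sides and cancels. Collect the known terms of each column as K = Σ(ρt)_known − 3370 × (depth of known layers): K_A = 0 − 3370×0 = 0; K_B = 29453.87 − 3370×(0.8231 + 12.259) = −14632.807.
Balance: K_A − x×(3370 − 2700) = K_B, so x = (K_A − K_B)/(3370 − 2700) = 14632.8/670 = 21.8 km.

21.8 km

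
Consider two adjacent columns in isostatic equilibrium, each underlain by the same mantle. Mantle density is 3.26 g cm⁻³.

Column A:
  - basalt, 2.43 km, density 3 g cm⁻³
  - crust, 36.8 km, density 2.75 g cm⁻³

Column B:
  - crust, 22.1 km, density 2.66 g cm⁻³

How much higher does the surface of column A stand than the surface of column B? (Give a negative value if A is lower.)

For any compensation level in the mantle, the mantle terms cancel and isostasy reduces to e = (Σt_A − Σt_B) − (Σ(ρt)_A − Σ(ρt)_B) / ρ_m.
Σt_A = 39.23 km; Σt_B = 22.1 km; Σ(ρt)_A = 108.49; Σ(ρt)_B = 58.786 (in km·g cm⁻³).
e = (39.23 − 22.1) − (108.49 − 58.786) / 3.26 = 1.88 km.

1.88 km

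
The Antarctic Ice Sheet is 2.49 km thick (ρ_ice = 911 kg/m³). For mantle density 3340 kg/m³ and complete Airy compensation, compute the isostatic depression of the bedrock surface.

Balancing pressure at the compensation depth: the ice load ρ_ice t is balanced by mantle displaced below, ρ_m s.
s = t ρ_ice / ρ_m = 2.49 km × 911/3340 = 0.679 km.

0.679 km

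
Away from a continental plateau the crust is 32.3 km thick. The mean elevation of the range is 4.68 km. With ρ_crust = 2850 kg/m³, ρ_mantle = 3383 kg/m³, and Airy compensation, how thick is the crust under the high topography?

Root depth r = h ρ_c / (ρ_m − ρ_c) = 4.68 km × 2850 / 533 = 25.02 km.
Total thickness = T + h + r = 32.3 km + 4.68 km + 25.02 km = 62 km.

62 km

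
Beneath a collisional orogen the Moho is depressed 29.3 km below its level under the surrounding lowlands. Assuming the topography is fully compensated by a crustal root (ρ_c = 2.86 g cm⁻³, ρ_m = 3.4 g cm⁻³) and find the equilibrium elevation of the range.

5.53 km

Balancing pressure at the compensation depth: ρ_c h = (ρ_m − ρ_c) r.
h = r (ρ_m − ρ_c) / ρ_c = 29.3 km × (3.4 − 2.86) / 2.86 = 5.53 km.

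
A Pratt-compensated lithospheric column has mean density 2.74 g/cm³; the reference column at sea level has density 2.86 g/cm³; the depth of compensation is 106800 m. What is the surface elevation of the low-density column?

ρ_ref D = ρ (D + h) → h = D (ρ_ref − ρ)/ρ.
h = 106800 m × (2.86 − 2.74)/2.74 = 4680 m.

4680 m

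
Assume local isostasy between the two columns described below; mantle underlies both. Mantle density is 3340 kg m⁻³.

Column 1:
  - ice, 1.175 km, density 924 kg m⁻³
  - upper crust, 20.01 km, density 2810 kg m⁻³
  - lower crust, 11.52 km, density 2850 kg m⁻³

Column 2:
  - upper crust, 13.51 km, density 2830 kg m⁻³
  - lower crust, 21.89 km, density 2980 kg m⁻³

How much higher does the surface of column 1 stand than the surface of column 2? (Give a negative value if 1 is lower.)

1.29 km

For any compensation level in the mantle, the mantle terms cancel and isostasy reduces to e = (Σt_1 − Σt_2) − (Σ(ρt)_1 − Σ(ρt)_2) / ρ_m.
Σt_1 = 32.705 km; Σt_2 = 35.4 km; Σ(ρt)_1 = 90145.8; Σ(ρt)_2 = 103465.5 (in km·kg m⁻³).
e = (32.705 − 35.4) − (90145.8 − 103465.5) / 3340 = 1.29 km.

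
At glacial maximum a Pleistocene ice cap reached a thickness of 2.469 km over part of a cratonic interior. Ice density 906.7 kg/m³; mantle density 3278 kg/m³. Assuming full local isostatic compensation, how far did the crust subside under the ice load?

For local isostatic compensation: the ice load ρ_ice t is balanced by mantle displaced below, ρ_m s.
s = t ρ_ice / ρ_m = 2.469 km × 906.7/3278 = 0.683 km.

0.683 km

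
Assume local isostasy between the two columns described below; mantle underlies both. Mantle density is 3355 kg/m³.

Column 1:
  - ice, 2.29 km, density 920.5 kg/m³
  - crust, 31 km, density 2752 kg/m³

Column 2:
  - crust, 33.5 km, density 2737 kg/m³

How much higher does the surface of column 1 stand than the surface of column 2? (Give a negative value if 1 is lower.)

For any compensation level in the mantle, the mantle terms cancel and isostasy reduces to e = (Σt_1 − Σt_2) − (Σ(ρt)_1 − Σ(ρt)_2) / ρ_m.
Σt_1 = 33.29 km; Σt_2 = 33.5 km; Σ(ρt)_1 = 87419.945; Σ(ρt)_2 = 91689.5 (in km·kg/m³).
e = (33.29 − 33.5) − (87419.945 − 91689.5) / 3355 = 1.06 km.

1.06 km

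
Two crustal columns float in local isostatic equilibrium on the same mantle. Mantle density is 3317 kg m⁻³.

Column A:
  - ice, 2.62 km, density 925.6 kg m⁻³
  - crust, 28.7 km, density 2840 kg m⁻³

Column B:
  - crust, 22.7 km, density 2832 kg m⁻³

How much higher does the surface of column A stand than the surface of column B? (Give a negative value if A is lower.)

2.7 km

For any compensation level in the mantle, the mantle terms cancel and isostasy reduces to e = (Σt_A − Σt_B) − (Σ(ρt)_A − Σ(ρt)_B) / ρ_m.
Σt_A = 31.32 km; Σt_B = 22.7 km; Σ(ρt)_A = 83933.072; Σ(ρt)_B = 64286.4 (in km·kg m⁻³).
e = (31.32 − 22.7) − (83933.072 − 64286.4) / 3317 = 2.7 km.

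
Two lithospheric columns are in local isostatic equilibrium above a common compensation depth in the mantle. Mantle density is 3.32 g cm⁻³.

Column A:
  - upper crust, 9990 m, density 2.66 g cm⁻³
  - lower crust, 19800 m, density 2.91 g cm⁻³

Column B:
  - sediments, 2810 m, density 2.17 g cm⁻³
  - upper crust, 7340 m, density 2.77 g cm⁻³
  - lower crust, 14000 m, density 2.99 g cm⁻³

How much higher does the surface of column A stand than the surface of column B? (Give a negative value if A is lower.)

850 m

For any compensation level in the mantle, the mantle terms cancel and isostasy reduces to e = (Σt_A − Σt_B) − (Σ(ρt)_A − Σ(ρt)_B) / ρ_m.
Σt_A = 29790 m; Σt_B = 24150 m; Σ(ρt)_A = 84191.4; Σ(ρt)_B = 68289.5 (in m·g cm⁻³).
e = (29790 − 24150) − (84191.4 − 68289.5) / 3.32 = 850 m.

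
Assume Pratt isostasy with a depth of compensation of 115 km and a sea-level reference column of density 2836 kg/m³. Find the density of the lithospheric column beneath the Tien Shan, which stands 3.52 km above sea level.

2750 kg/m³

Pratt balance: ρ_ref D = ρ (D + h).
ρ = ρ_ref D/(D + h) = 2836 × 115 km/(115 km + 3.52 km) = 2750 kg/m³.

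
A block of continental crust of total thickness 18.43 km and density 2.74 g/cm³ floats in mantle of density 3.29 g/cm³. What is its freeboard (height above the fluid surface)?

Floating equilibrium: submerged depth d = t ρ_obj/ρ_fluid = 18.43 km × 2.74/3.29 = 15.35 km.
Freeboard = t − d = 18.43 km − 15.35 km = 3.08 km.

3.08 km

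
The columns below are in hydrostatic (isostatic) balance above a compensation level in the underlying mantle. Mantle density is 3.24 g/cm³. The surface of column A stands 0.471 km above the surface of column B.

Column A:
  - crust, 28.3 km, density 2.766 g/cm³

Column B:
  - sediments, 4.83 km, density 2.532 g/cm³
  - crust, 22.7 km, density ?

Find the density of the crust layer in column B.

Take the compensation level at the base of the deeper column (depth z_c below the surface of column A) and equate Σ ρ_i t_i down to z_c; mantle fills any gap and the z_c terms cancel.
Column A: 28.3×2.766 + (z_c − 28.3)×3.24
Column B: 0.471×0 + 4.83×2.532 + 22.7×ρ + (z_c − 0.471 − 27.53)×3.24
The z_c×3.24 term appears on both sides and cancels. Collect the known terms of each column as K = Σ(ρt)_known − 3.24 × (depth of known layers): K_A = 78.2778 − 3.24×28.3 = −13.4142; K_B = 12.22956 − 3.24×(0.471 + 27.53) = −78.49368.
Balance: K_A = K_B + 22.7×ρ, so ρ = (K_A − K_B)/22.7 = 65.0795/22.7 = 2.87 g/cm³.

2.87 g/cm³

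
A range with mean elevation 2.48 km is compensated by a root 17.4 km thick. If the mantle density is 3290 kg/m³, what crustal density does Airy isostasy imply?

2880 kg/m³

ρ_c h = (ρ_m − ρ_c) r → ρ_c (h + r) = ρ_m r → ρ_c = ρ_m r / (h + r).
ρ_c = 3290 × 17.4 km / (2.48 km + 17.4 km) = 2880 kg/m³.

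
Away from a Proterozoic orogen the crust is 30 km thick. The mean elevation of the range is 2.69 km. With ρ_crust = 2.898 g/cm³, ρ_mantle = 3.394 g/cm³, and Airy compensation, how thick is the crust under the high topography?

48.4 km

Root depth r = h ρ_c / (ρ_m − ρ_c) = 2.69 km × 2.898 / 0.496 = 15.72 km.
Total thickness = T + h + r = 30 km + 2.69 km + 15.72 km = 48.4 km.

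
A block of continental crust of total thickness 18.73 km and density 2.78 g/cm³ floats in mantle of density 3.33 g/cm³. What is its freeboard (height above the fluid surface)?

3.09 km

Floating equilibrium: submerged depth d = t ρ_obj/ρ_fluid = 18.73 km × 2.78/3.33 = 15.64 km.
Freeboard = t − d = 18.73 km − 15.64 km = 3.09 km.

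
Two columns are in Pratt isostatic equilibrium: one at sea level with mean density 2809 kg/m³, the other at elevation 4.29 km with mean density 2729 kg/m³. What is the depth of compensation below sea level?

ρ_ref D = ρ (D + h) → D (ρ_ref − ρ) = ρ h.
D = ρ h/(ρ_ref − ρ) = 2729 × 4.29 km/(2809 − 2729) = 146 km.

146 km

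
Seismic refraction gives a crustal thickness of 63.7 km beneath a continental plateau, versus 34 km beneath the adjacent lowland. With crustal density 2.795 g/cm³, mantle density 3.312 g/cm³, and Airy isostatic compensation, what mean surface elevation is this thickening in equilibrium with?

Excess crust Δ = 63.7 km − 34 km = 29.7 km, split between elevation h and root r with h + r = Δ.
Airy balance ρ_c h = (ρ_m − ρ_c) r gives r = h ρ_c/(ρ_m − ρ_c), so h (1 + ρ_c/(ρ_m − ρ_c)) = Δ, i.e. h = Δ (ρ_m − ρ_c)/ρ_m.
h = 29.7 km × 0.517/3.312 = 4.64 km.

4.64 km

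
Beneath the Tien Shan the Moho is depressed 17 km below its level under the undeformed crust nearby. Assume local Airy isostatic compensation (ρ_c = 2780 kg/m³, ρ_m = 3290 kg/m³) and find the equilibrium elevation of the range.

Balancing pressure at the compensation depth: ρ_c h = (ρ_m − ρ_c) r.
h = r (ρ_m − ρ_c) / ρ_c = 17 km × (3290 − 2780) / 2780 = 3.12 km.

3.12 km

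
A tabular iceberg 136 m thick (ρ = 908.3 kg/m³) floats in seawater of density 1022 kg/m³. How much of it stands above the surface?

15.1 m

Floating equilibrium: submerged depth d = t ρ_obj/ρ_fluid = 136 m × 908.3/1022 = 120.9 m.
Freeboard = t − d = 136 m − 120.9 m = 15.1 m.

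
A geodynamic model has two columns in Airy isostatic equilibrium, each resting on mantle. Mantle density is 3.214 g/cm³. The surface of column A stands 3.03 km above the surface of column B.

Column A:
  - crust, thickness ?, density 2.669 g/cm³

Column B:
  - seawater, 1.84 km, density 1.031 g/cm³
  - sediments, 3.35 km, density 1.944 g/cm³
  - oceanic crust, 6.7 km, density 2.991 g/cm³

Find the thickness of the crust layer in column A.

Take the compensation level at the base of the deeper column (depth z_c below the surface of column A) and equate Σ ρ_i t_i down to z_c; mantle fills any gap and the z_c terms cancel.
Column A: x×2.669 + (z_c − 0 − x)×3.214
Column B: 3.03×0 + 1.84×1.031 + 3.35×1.944 + 6.7×2.991 + (z_c − 3.03 − 11.89)×3.214
The z_c×3.214 term appears on both sides and cancels. Collect the known terms of each column as K = Σ(ρt)_known − 3.214 × (depth of known layers): K_A = 0 − 3.214×0 = 0; K_B = 28.44914 − 3.214×(3.03 + 11.89) = −19.50374.
Balance: K_A − x×(3.214 − 2.669) = K_B, so x = (K_A − K_B)/(3.214 − 2.669) = 19.5037/0.545 = 35.8 km.

35.8 km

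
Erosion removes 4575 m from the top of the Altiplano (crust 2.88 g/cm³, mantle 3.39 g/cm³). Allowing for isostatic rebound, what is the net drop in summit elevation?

Rebound u = e ρ_c/ρ_m = 4575 m × 2.88/3.39 = 3887 m.
Net surface drop = e − u = 4575 m − 3887 m = e (ρ_m − ρ_c)/ρ_m = 688 m.

688 m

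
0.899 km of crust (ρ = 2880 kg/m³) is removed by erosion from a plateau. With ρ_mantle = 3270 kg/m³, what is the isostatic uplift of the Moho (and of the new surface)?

Unloading: uplift u = e ρ_c/ρ_m = 0.899 km × 2880/3270 = 0.792 km.

0.792 km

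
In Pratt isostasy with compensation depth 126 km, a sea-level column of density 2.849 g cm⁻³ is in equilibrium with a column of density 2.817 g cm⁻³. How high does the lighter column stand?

1.43 km

ρ_ref D = ρ (D + h) → h = D (ρ_ref − ρ)/ρ.
h = 126 km × (2.849 − 2.817)/2.817 = 1.43 km.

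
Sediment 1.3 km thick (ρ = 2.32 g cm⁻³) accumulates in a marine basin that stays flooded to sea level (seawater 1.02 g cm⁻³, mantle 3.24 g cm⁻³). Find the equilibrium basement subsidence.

Submarine loading: the sediment displaces seawater, and the subsidence is in turn flooded, so s (ρ_m − ρ_w) = t (ρ_sed − ρ_w).
s = 1.3 km × (2.32 − 1.02) / (3.24 − 1.02) = 0.761 km.

0.761 km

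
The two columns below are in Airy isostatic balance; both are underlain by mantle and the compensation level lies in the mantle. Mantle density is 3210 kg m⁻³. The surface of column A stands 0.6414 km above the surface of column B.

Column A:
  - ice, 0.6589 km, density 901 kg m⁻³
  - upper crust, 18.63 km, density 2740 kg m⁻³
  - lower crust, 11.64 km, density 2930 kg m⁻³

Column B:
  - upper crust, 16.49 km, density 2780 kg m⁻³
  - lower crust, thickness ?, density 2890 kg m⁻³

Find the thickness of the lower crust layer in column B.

Take the compensation level at the base of the deeper column (depth z_c below the surface of column A) and equate Σ ρ_i t_i down to z_c; mantle fills any gap and the z_c terms cancel.
Column A: 0.6589×901 + 18.63×2740 + 11.64×2930 + (z_c − 30.9289)×3210
Column B: 0.6414×0 + 16.49×2780 + x×2890 + (z_c − 0.6414 − 16.49 − x)×3210
The z_c×3210 term appears on both sides and cancels. Collect the known terms of each column as K = Σ(ρt)_known − 3210 × (depth of known layers): K_A = 85745.0689 − 3210×30.9289 = −13536.7001; K_B = 45842.2 − 3210×(0.6414 + 16.49) = −9149.594.
Balance: K_A = K_B − x×(3210 − 2890), so x = (K_B − K_A)/(3210 − 2890) = 4387.11/320 = 13.7 km.

13.7 km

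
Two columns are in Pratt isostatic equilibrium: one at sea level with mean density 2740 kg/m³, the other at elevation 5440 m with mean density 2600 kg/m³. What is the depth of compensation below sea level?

101000 m

ρ_ref D = ρ (D + h) → D (ρ_ref − ρ) = ρ h.
D = ρ h/(ρ_ref − ρ) = 2600 × 5440 m/(2740 − 2600) = 101000 m.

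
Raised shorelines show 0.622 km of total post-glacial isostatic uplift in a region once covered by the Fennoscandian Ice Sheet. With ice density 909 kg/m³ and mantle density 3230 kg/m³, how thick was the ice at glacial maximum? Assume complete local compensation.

u = t ρ_ice/ρ_m → t = u ρ_m/ρ_ice = 0.622 km × 3230/909 = 2.21 km.

2.21 km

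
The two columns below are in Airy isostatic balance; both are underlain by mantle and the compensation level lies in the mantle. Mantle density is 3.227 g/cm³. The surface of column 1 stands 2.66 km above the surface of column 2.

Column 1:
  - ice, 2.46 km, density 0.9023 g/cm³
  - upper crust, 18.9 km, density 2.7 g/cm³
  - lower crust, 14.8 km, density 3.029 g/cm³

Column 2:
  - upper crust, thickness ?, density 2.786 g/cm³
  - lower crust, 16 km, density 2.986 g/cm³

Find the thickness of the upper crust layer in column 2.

Take the compensation level at the base of the deeper column (depth z_c below the surface of column 1) and equate Σ ρ_i t_i down to z_c; mantle fills any gap and the z_c terms cancel.
Column 1: 2.46×0.9023 + 18.9×2.7 + 14.8×3.029 + (z_c − 36.16)×3.227
Column 2: 2.66×0 + x×2.786 + 16×2.986 + (z_c − 2.66 − 16 − x)×3.227
The z_c×3.227 term appears on both sides and cancels. Collect the known terms of each column as K = Σ(ρt)_known − 3.227 × (depth of known layers): K_1 = 98.078858 − 3.227×36.16 = −18.609462; K_2 = 47.776 − 3.227×(2.66 + 16) = −12.43982.
Balance: K_1 = K_2 − x×(3.227 − 2.786), so x = (K_2 − K_1)/(3.227 − 2.786) = 6.16964/0.441 = 14 km.

14 km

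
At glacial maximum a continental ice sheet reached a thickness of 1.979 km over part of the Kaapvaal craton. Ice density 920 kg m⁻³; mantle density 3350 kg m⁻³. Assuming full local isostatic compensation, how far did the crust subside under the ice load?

0.543 km

Isostatic balance requires: the ice load ρ_ice t is balanced by mantle displaced below, ρ_m s.
s = t ρ_ice / ρ_m = 1.979 km × 920/3350 = 0.543 km.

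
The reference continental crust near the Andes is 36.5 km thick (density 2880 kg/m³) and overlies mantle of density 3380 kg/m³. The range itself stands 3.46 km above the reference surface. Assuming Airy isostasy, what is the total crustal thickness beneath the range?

Root depth r = h ρ_c / (ρ_m − ρ_c) = 3.46 km × 2880 / 500 = 19.93 km.
Total thickness = T + h + r = 36.5 km + 3.46 km + 19.93 km = 59.9 km.

59.9 km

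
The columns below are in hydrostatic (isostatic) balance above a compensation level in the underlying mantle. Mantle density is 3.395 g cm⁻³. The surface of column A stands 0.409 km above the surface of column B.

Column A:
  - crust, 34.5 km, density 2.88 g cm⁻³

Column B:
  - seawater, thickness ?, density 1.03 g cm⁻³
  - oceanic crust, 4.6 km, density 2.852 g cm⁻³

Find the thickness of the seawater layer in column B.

Take the compensation level at the base of the deeper column (depth z_c below the surface of column A) and equate Σ ρ_i t_i down to z_c; mantle fills any gap and the z_c terms cancel.
Column A: 34.5×2.88 + (z_c − 34.5)×3.395
Column B: 0.409×0 + x×1.03 + 4.6×2.852 + (z_c − 0.409 − 4.6 − x)×3.395
The z_c×3.395 term appears on both sides and cancels. Collect the known terms of each column as K = Σ(ρt)_known − 3.395 × (depth of known layers): K_A = 99.36 − 3.395×34.5 = −17.7675; K_B = 13.1192 − 3.395×(0.409 + 4.6) = −3.886355.
Balance: K_A = K_B − x×(3.395 − 1.03), so x = (K_B − K_A)/(3.395 − 1.03) = 13.8811/2.365 = 5.87 km.

5.87 km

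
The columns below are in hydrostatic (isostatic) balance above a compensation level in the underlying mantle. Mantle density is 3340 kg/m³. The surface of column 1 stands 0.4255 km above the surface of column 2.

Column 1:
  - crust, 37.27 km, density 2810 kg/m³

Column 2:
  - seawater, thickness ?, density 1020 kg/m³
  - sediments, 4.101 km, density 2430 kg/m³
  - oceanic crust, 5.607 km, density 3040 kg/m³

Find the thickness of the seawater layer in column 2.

Take the compensation level at the base of the deeper column (depth z_c below the surface of column 1) and equate Σ ρ_i t_i down to z_c; mantle fills any gap and the z_c terms cancel.
Column 1: 37.27×2810 + (z_c − 37.27)×3340
Column 2: 0.4255×0 + x×1020 + 4.101×2430 + 5.607×3040 + (z_c − 0.4255 − 9.708 − x)×3340
The z_c×3340 term appears on both sides and cancels. Collect the known terms of each column as K = Σ(ρt)_known − 3340 × (depth of known layers): K_1 = 104728.7 − 3340×37.27 = −19753.1; K_2 = 27010.71 − 3340×(0.4255 + 9.708) = −6835.18.
Balance: K_1 = K_2 − x×(3340 − 1020), so x = (K_2 − K_1)/(3340 − 1020) = 12917.9/2320 = 5.57 km.

5.57 km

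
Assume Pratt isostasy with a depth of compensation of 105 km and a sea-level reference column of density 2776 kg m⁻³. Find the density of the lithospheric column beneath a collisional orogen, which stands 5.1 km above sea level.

2650 kg m⁻³

Pratt balance: ρ_ref D = ρ (D + h).
ρ = ρ_ref D/(D + h) = 2776 × 105 km/(105 km + 5.1 km) = 2650 kg m⁻³.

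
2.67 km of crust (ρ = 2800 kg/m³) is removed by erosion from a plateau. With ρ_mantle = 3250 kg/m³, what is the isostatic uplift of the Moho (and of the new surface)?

Unloading: uplift u = e ρ_c/ρ_m = 2.67 km × 2800/3250 = 2.3 km.

2.3 km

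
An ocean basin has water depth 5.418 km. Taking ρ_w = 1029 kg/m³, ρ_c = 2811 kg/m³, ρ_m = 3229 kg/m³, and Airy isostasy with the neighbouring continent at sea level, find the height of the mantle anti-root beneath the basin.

Equating mass per unit area of the two columns: replacing crust with seawater at the top is compensated by replacing crust with mantle at the base: d (ρ_c − ρ_w) = a (ρ_m − ρ_c).
a = d (ρ_c − ρ_w)/(ρ_m − ρ_c) = 5.418 km × 1782/418 = 23.1 km.

23.1 km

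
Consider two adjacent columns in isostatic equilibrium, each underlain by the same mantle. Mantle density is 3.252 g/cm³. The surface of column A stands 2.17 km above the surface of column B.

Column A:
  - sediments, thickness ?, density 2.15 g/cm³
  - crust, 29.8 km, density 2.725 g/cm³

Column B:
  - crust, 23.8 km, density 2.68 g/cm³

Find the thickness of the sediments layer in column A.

Take the compensation level at the base of the deeper column (depth z_c below the surface of column A) and equate Σ ρ_i t_i down to z_c; mantle fills any gap and the z_c terms cancel.
Column A: x×2.15 + 29.8×2.725 + (z_c − 29.8 − x)×3.252
Column B: 2.17×0 + 23.8×2.68 + (z_c − 2.17 − 23.8)×3.252
The z_c×3.252 term appears on both sides and cancels. Collect the known terms of each column as K = Σ(ρt)_known − 3.252 × (depth of known layers): K_A = 81.205 − 3.252×29.8 = −15.7046; K_B = 63.784 − 3.252×(2.17 + 23.8) = −20.67044.
Balance: K_A − x×(3.252 − 2.15) = K_B, so x = (K_A − K_B)/(3.252 − 2.15) = 4.96584/1.102 = 4.51 km.

4.51 km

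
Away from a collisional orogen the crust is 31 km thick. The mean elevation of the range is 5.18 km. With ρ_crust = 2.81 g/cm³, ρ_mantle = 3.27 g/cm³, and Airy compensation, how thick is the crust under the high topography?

Root depth r = h ρ_c / (ρ_m − ρ_c) = 5.18 km × 2.81 / 0.46 = 31.64 km.
Total thickness = T + h + r = 31 km + 5.18 km + 31.64 km = 67.8 km.

67.8 km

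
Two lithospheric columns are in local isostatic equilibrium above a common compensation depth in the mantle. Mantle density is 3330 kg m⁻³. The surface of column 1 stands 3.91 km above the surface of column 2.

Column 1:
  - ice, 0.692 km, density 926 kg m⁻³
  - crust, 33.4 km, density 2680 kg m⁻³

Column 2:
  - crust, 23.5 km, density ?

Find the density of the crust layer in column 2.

Take the compensation level at the base of the deeper column (depth z_c below the surface of column 1) and equate Σ ρ_i t_i down to z_c; mantle fills any gap and the z_c terms cancel.
Column 1: 0.692×926 + 33.4×2680 + (z_c − 34.092)×3330
Column 2: 3.91×0 + 23.5×ρ + (z_c − 3.91 − 23.5)×3330
The z_c×3330 term appears on both sides and cancels. Collect the known terms of each column as K = Σ(ρt)_known − 3330 × (depth of known layers): K_1 = 90152.792 − 3330×34.092 = −23373.568; K_2 = 0 − 3330×(3.91 + 23.5) = −91275.3.
Balance: K_1 = K_2 + 23.5×ρ, so ρ = (K_1 − K_2)/23.5 = 67901.7/23.5 = 2890 kg m⁻³.

2890 kg m⁻³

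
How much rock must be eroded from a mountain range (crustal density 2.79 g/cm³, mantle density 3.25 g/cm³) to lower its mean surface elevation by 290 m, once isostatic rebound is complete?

2050 m

Net drop Δ = e − u = e − e ρ_c/ρ_m = e (ρ_m − ρ_c)/ρ_m.
e = Δ ρ_m/(ρ_m − ρ_c) = 290 m × 3.25/0.46 = 2050 m.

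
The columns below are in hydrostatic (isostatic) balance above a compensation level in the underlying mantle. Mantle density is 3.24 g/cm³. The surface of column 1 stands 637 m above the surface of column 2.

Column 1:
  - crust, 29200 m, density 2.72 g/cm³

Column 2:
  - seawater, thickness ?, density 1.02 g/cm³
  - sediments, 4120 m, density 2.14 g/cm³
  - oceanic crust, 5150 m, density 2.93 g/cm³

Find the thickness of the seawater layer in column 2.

Take the compensation level at the base of the deeper column (depth z_c below the surface of column 1) and equate Σ ρ_i t_i down to z_c; mantle fills any gap and the z_c terms cancel.
Column 1: 29200×2.72 + (z_c − 29200)×3.24
Column 2: 637×0 + x×1.02 + 4120×2.14 + 5150×2.93 + (z_c − 637 − 9270 − x)×3.24
The z_c×3.24 term appears on both sides and cancels. Collect the known terms of each column as K = Σ(ρt)_known − 3.24 × (depth of known layers): K_1 = 79424 − 3.24×29200 = −15184; K_2 = 23906.3 − 3.24×(637 + 9270) = −8192.38.
Balance: K_1 = K_2 − x×(3.24 − 1.02), so x = (K_2 − K_1)/(3.24 − 1.02) = 6991.62/2.22 = 3150 m.

3150 m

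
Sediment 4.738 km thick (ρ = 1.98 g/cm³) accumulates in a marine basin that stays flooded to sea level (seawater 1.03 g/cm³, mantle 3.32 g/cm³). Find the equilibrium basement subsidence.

1.97 km

Submarine loading: the sediment displaces seawater, and the subsidence is in turn flooded, so s (ρ_m − ρ_w) = t (ρ_sed − ρ_w).
s = 4.738 km × (1.98 − 1.03) / (3.32 − 1.03) = 1.97 km.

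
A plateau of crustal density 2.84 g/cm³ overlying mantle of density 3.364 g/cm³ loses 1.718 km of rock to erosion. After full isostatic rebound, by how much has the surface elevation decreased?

0.268 km

Rebound u = e ρ_c/ρ_m = 1.718 km × 2.84/3.364 = 1.45 km.
Net surface drop = e − u = 1.718 km − 1.45 km = e (ρ_m − ρ_c)/ρ_m = 0.268 km.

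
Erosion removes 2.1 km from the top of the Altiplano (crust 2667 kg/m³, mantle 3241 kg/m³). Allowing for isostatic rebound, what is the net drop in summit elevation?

Rebound u = e ρ_c/ρ_m = 2.1 km × 2667/3241 = 1.728 km.
Net surface drop = e − u = 2.1 km − 1.728 km = e (ρ_m − ρ_c)/ρ_m = 0.372 km.

0.372 km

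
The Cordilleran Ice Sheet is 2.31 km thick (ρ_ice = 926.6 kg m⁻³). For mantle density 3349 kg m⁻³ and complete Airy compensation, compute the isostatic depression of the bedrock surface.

By Archimedes' principle applied to the lithosphere: the ice load ρ_ice t is balanced by mantle displaced below, ρ_m s.
s = t ρ_ice / ρ_m = 2.31 km × 926.6/3349 = 0.639 km.

0.639 km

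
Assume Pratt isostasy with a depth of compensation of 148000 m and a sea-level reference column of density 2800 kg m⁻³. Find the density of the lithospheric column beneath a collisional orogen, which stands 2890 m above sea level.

Pratt balance: ρ_ref D = ρ (D + h).
ρ = ρ_ref D/(D + h) = 2800 × 148000 m/(148000 m + 2890 m) = 2750 kg m⁻³.

2750 kg m⁻³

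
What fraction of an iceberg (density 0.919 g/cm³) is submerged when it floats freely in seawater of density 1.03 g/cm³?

Submerged fraction = ρ_obj/ρ_fluid = 0.919/1.03 = 0.892.

0.892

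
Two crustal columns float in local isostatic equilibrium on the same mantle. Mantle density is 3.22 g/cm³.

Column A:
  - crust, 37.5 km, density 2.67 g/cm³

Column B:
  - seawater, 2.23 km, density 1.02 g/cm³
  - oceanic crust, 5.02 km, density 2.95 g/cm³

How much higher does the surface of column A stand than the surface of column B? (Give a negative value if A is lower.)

4.46 km

For any compensation level in the mantle, the mantle terms cancel and isostasy reduces to e = (Σt_A − Σt_B) − (Σ(ρt)_A − Σ(ρt)_B) / ρ_m.
Σt_A = 37.5 km; Σt_B = 7.25 km; Σ(ρt)_A = 100.125; Σ(ρt)_B = 17.0836 (in km·g/cm³).
e = (37.5 − 7.25) − (100.125 − 17.0836) / 3.22 = 4.46 km.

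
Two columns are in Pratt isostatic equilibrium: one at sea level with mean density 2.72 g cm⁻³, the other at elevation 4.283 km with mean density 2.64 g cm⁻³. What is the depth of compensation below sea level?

141 km

ρ_ref D = ρ (D + h) → D (ρ_ref − ρ) = ρ h.
D = ρ h/(ρ_ref − ρ) = 2.64 × 4.283 km/(2.72 − 2.64) = 141 km.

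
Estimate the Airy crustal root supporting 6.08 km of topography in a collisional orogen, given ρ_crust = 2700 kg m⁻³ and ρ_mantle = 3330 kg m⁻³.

Equating mass per unit area of the two columns: the weight of the topography is balanced by the buoyancy of the root, ρ_c h = (ρ_m − ρ_c) r.
r = h · ρ_c / (ρ_m − ρ_c) = 6.08 km × 2700 / (3330 − 2700) = 26.1 km.

26.1 km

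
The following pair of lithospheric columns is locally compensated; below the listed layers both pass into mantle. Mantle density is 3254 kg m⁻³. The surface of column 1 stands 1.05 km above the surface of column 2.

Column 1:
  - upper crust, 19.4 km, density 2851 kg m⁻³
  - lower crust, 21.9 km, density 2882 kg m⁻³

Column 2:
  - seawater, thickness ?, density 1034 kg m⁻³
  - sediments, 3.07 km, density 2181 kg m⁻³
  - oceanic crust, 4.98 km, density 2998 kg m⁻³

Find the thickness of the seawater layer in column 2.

Take the compensation level at the base of the deeper column (depth z_c below the surface of column 1) and equate Σ ρ_i t_i down to z_c; mantle fills any gap and the z_c terms cancel.
Column 1: 19.4×2851 + 21.9×2882 + (z_c − 41.3)×3254
Column 2: 1.05×0 + x×1034 + 3.07×2181 + 4.98×2998 + (z_c − 1.05 − 8.05 − x)×3254
The z_c×3254 term appears on both sides and cancels. Collect the known terms of each column as K = Σ(ρt)_known − 3254 × (depth of known layers): K_1 = 118425.2 − 3254×41.3 = −15965; K_2 = 21625.71 − 3254×(1.05 + 8.05) = −7985.69.
Balance: K_1 = K_2 − x×(3254 − 1034), so x = (K_2 − K_1)/(3254 − 1034) = 7979.31/2220 = 3.59 km.

3.59 km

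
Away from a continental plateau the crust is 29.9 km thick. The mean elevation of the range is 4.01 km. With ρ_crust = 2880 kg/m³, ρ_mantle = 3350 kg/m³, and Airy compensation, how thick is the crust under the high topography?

58.5 km

Root depth r = h ρ_c / (ρ_m − ρ_c) = 4.01 km × 2880 / 470 = 24.57 km.
Total thickness = T + h + r = 29.9 km + 4.01 km + 24.57 km = 58.5 km.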